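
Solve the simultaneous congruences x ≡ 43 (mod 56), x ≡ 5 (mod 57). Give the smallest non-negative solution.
The moduli 56, 57 are pairwise coprime, so by the CRT there is a unique solution mod 56·57 = 3192.
Solve by successive substitution. Start with x ≡ 43 (mod 56).
  Combine with x ≡ 5 (mod 57): write x = 43 + 56·t and require 43 + 56·t ≡ 5 (mod 57), i.e. 56·t ≡ 5 − 43 ≡ 19 (mod 57). Since 56^(−1) ≡ 56 (mod 57), t ≡ 56·19 ≡ 38 (mod 57). So x ≡ 43 + 56·38 = 2171 (mod 3192).
Unique solution in [0, 3192): x = 2171.

Final answer: x ≡ 2171 (mod 3192); the representative in [0, 3192) is 2171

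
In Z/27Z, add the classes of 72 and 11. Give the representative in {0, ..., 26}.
2

Reduce the summands first: 72 ≡ 18 (mod 27), so 72 + 11 ≡ 18 + 11 (mod 27). 18 + 11 = 29; 29 = 1·27 + 2, so (72 + 11) mod 27 = 2.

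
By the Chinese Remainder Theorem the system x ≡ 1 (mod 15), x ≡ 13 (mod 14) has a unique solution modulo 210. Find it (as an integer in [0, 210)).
The moduli 15, 14 are pairwise coprime, so by the CRT there is a unique solution mod 15·14 = 210.
Solve by successive substitution. Start with x ≡ 1 (mod 15).
  Combine with x ≡ 13 (mod 14): write x = 1 + 15·t and require 1 + 15·t ≡ 13 (mod 14), i.e. 15·t ≡ 13 − 1 ≡ 12 (mod 14). Since 15^(−1) ≡ 1 (mod 14) (15 ≡ 1 (mod 14)), t ≡ 1·12 ≡ 12 (mod 14). So x ≡ 1 + 15·12 = 181 (mod 210).
Unique solution in [0, 210): x = 181.

Final answer: x ≡ 181 (mod 210); the representative in [0, 210) is 181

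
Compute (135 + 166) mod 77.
70

Reduce the summands first: 135 ≡ 58, 166 ≡ 12 (mod 77), so 135 + 166 ≡ 58 + 12 (mod 77). 58 + 12 = 70; 70 = 0·77 + 70, so (135 + 166) mod 77 = 70.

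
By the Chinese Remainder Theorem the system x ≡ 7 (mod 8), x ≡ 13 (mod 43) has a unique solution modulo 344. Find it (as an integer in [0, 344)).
x ≡ 271 (mod 344); the representative in [0, 344) is 271

The moduli 8, 43 are pairwise coprime, so by the CRT there is a unique solution mod 8·43 = 344.
Solve by successive substitution. Start with x ≡ 7 (mod 8).
  Combine with x ≡ 13 (mod 43): write x = 7 + 8·t and require 7 + 8·t ≡ 13 (mod 43), i.e. 8·t ≡ 13 − 7 ≡ 6 (mod 43). Since 8^(−1) ≡ 27 (mod 43), t ≡ 27·6 ≡ 33 (mod 43). So x ≡ 7 + 8·33 = 271 (mod 344).
Unique solution in [0, 344): x = 271.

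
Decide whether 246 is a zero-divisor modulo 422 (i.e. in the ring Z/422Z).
YES

gcd(246, 422) = 2 > 1, so 246 is not a unit in Z/422Z. In Z/nZ every nonzero non-unit is a zero-divisor: explicitly, take b = 422/gcd = 211 ≠ 0 (mod 422); then 246·211 = 51906 = 123·422, i.e. 246·211 ≡ 0 (mod 422). So 246 is a zero-divisor.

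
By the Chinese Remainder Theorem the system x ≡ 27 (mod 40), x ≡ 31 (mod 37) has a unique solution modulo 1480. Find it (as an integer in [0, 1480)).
x ≡ 1067 (mod 1480); the representative in [0, 1480) is 1067

The moduli 40, 37 are pairwise coprime, so by the CRT there is a unique solution mod 40·37 = 1480.
Solve by successive substitution. Start with x ≡ 27 (mod 40).
  Combine with x ≡ 31 (mod 37): write x = 27 + 40·t and require 27 + 40·t ≡ 31 (mod 37), i.e. 40·t ≡ 31 − 27 ≡ 4 (mod 37). Since 40^(−1) ≡ 25 (mod 37) (40 ≡ 3 (mod 37)), t ≡ 25·4 ≡ 26 (mod 37). So x ≡ 27 + 40·26 = 1067 (mod 1480).
Unique solution in [0, 1480): x = 1067.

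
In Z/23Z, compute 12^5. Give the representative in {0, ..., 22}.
18

Use repeated squaring. Binary(5) = 101. Walk through the bits of the exponent 5 left-to-right: at each bit after the leading one, square the running value, then multiply by 12 if the bit is 1 (always reducing mod 23):
  bit 1 = 1 (leading): start with 12.
  bit 2 = 0: square 12^2 = 144 ≡ 6 (mod 23).
  bit 3 = 1: square 6^2 = 36 ≡ 13; bit is 1, so multiply 13·12 = 156 ≡ 18 (mod 23).
Final value: 12^5 ≡ 18 (mod 23).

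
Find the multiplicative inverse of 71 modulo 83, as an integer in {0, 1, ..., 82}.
Apply the extended Euclidean algorithm to (83, 71), tracking rows (r, s, t) with s·83 + t·71 = r. Each division r_prev = q·r_cur + r_new produces the new row as (previous row) − q·(current row):
  row A: (83, 1, 0)   [1·83 + 0·71 = 83]
  row B: (71, 0, 1)   [0·83 + 1·71 = 71]
  83 = 1·71 + 12   → row C = row A − 1·row B = (12, 1, −1)   [check: 1·83 − 1·71 = 12]
  71 = 5·12 + 11   → row D = row B − 5·row C = (11, −5, 6)   [check: −5·83 + 6·71 = 11]
  12 = 1·11 + 1   → row E = row C − 1·row D = (1, 6, −7)   [check: 6·83 − 7·71 = 1]
  11 = 11·1 + 0   → remainder 0, stop. gcd = 1 (last nonzero row E).
The gcd is 1, so 71 is invertible mod 83. The last nonzero row gives 6·83 − 7·71 = 1, so t = −7. So 71^(−1) ≡ −7 ≡ 76 (mod 83). Verify: 71 · 76 = 5396 ≡ 1 (mod 83). ✓

Final answer: 71^(−1) ≡ 76 (mod 83)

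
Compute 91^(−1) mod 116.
91^(−1) ≡ 51 (mod 116)

Apply the extended Euclidean algorithm to (116, 91), tracking rows (r, s, t) with s·116 + t·91 = r. Each division r_prev = q·r_cur + r_new produces the new row as (previous row) − q·(current row):
  row A: (116, 1, 0)   [1·116 + 0·91 = 116]
  row B: (91, 0, 1)   [0·116 + 1·91 = 91]
  116 = 1·91 + 25   → row C = row A − 1·row B = (25, 1, −1)   [check: 1·116 − 1·91 = 25]
  91 = 3·25 + 16   → row D = row B − 3·row C = (16, −3, 4)   [check: −3·116 + 4·91 = 16]
  25 = 1·16 + 9   → row E = row C − 1·row D = (9, 4, −5)   [check: 4·116 − 5·91 = 9]
  16 = 1·9 + 7   → row F = row D − 1·row E = (7, −7, 9)   [check: −7·116 + 9·91 = 7]
  9 = 1·7 + 2   → row G = row E − 1·row F = (2, 11, −14)   [check: 11·116 − 14·91 = 2]
  7 = 3·2 + 1   → row H = row F − 3·row G = (1, −40, 51)   [check: −40·116 + 51·91 = 1]
  2 = 2·1 + 0   → remainder 0, stop. gcd = 1 (last nonzero row H).
The gcd is 1, so 91 is invertible mod 116. The last nonzero row gives −40·116 + 51·91 = 1, so t = 51. So 91^(−1) ≡ 51 (mod 116). Verify: 91 · 51 = 4641 ≡ 1 (mod 116). ✓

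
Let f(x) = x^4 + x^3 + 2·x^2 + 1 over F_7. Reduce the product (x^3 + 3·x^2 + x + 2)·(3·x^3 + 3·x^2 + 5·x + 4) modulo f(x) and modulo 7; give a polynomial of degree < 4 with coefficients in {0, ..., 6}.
a · b ≡ x^3 + 2·x^2 + 5·x + 6 (mod f(x))

Multiply as integer polynomials: a · b = 3·x^6 + 12·x^5 + 17·x^4 + 28·x^3 + 23·x^2 + 14·x + 8. Reducing coefficients mod 7: a · b ≡ 3·x^6 + 5·x^5 + 3·x^4 + 2·x^2 + 1. Now divide by f(x) = x^4 + x^3 + 2·x^2 + 1 in F_7[x], eliminating the leading term at each step:
  leading term 3·x^6: subtract (3·x^2)·f(x) = 3·x^6 + 3·x^5 + 6·x^4 + 3·x^2, leaving 2·x^5 + 4·x^4 + 6·x^2 + 1 (coefficients mod 7)
  leading term 2·x^5: subtract (2·x)·f(x) = 2·x^5 + 2·x^4 + 4·x^3 + 2·x, leaving 2·x^4 + 3·x^3 + 6·x^2 + 5·x + 1 (coefficients mod 7)
  leading term 2·x^4: subtract (2)·f(x) = 2·x^4 + 2·x^3 + 4·x^2 + 2, leaving x^3 + 2·x^2 + 5·x + 6 (coefficients mod 7)
The degree is now < 4, so this is the remainder. Hence a · b ≡ x^3 + 2·x^2 + 5·x + 6 in F_7[x]/(f).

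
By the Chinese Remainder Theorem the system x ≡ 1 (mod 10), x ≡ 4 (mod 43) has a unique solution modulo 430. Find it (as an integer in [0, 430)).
The moduli 10, 43 are pairwise coprime, so by the CRT there is a unique solution mod 10·43 = 430.
Solve by successive substitution. Start with x ≡ 1 (mod 10).
  Combine with x ≡ 4 (mod 43): write x = 1 + 10·t and require 1 + 10·t ≡ 4 (mod 43), i.e. 10·t ≡ 4 − 1 ≡ 3 (mod 43). Since 10^(−1) ≡ 13 (mod 43), t ≡ 13·3 ≡ 39 (mod 43). So x ≡ 1 + 10·39 = 391 (mod 430).
Unique solution in [0, 430): x = 391.

Final answer: x ≡ 391 (mod 430); the representative in [0, 430) is 391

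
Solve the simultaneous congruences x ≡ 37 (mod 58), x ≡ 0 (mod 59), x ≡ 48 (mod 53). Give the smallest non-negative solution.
x ≡ 91155 (mod 181366); the representative in [0, 181366) is 91155

The moduli 58, 59, 53 are pairwise coprime, so by the CRT there is a unique solution mod 58·59·53 = 181366.
Solve by successive substitution. Start with x ≡ 37 (mod 58).
  Combine with x ≡ 0 (mod 59): write x = 37 + 58·t and require 37 + 58·t ≡ 0 (mod 59), i.e. 58·t ≡ 0 − 37 ≡ 22 (mod 59). Since 58^(−1) ≡ 58 (mod 59), t ≡ 58·22 ≡ 37 (mod 59). So x ≡ 37 + 58·37 = 2183 (mod 3422).
  Combine with x ≡ 48 (mod 53): write x = 2183 + 3422·t and require 2183 + 3422·t ≡ 48 (mod 53), i.e. 3422·t ≡ 48 − 2183 ≡ 38 (mod 53). Since 3422^(−1) ≡ 23 (mod 53) (3422 ≡ 30 (mod 53)), t ≡ 23·38 ≡ 26 (mod 53). So x ≡ 2183 + 3422·26 = 91155 (mod 181366).
Unique solution in [0, 181366): x = 91155.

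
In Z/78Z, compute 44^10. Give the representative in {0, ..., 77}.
Use repeated squaring. Binary(10) = 1010. Walk through the bits of the exponent 10 left-to-right: at each bit after the leading one, square the running value, then multiply by 44 if the bit is 1 (always reducing mod 78):
  bit 1 = 1 (leading): start with 44.
  bit 2 = 0: square 44^2 = 1936 ≡ 64 (mod 78).
  bit 3 = 1: square 64^2 = 4096 ≡ 40; bit is 1, so multiply 40·44 = 1760 ≡ 44 (mod 78).
  bit 4 = 0: square 44^2 = 1936 ≡ 64 (mod 78).
Final value: 44^10 ≡ 64 (mod 78).

Final answer: 64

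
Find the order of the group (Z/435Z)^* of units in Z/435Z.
|(Z/435Z)^*| = 224

(Z/435Z)^* consists of the classes a with gcd(a, 435) = 1, so its order is φ(435). φ is multiplicative, with φ(p^e) = p^e − p^(e−1). Factorise 435 = 3 · 5 · 29. Then
  φ(435) = (3 − 1) · (5 − 1) · (29 − 1) = 2 · 4 · 28 = 224.
Thus |(Z/435Z)^*| = 224.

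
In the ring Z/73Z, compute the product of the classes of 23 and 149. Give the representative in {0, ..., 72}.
Reduce the factors first: 149 ≡ 3 (mod 73), so 23 · 149 ≡ 23 · 3 (mod 73). 23 · 3 = 69. Dividing by 73: 69 = 0·73 + 69. So (23 · 149) mod 73 = 69.

Final answer: 69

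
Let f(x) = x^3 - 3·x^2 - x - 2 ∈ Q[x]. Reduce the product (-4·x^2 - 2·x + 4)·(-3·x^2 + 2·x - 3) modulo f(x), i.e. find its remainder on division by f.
a · b ≡ 110·x^2 + 72·x + 56 (mod f(x))

First multiply in Q[x] without reducing: a · b = 12·x^4 - 2·x^3 - 4·x^2 + 14·x - 12. Now divide by f(x) = x^3 - 3·x^2 - x - 2, eliminating the leading term at each step:
  leading term 12·x^4: subtract (12·x)·f(x) = 12·x^4 - 36·x^3 - 12·x^2 - 24·x, leaving 34·x^3 + 8·x^2 + 38·x - 12
  leading term 34·x^3: subtract (34)·f(x) = 34·x^3 - 102·x^2 - 34·x - 68, leaving 110·x^2 + 72·x + 56
The degree is now < 3, so this is the remainder. Hence a · b ≡ 110·x^2 + 72·x + 56 in Q[x]/(f).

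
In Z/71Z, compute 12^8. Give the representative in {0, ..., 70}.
16

Use repeated squaring. Binary(8) = 1000. Walk through the bits of the exponent 8 left-to-right: at each bit after the leading one, square the running value, then multiply by 12 if the bit is 1 (always reducing mod 71):
  bit 1 = 1 (leading): start with 12.
  bit 2 = 0: square 12^2 = 144 ≡ 2 (mod 71).
  bit 3 = 0: square 2^2 = 4 (mod 71).
  bit 4 = 0: square 4^2 = 16 (mod 71).
Final value: 12^8 ≡ 16 (mod 71).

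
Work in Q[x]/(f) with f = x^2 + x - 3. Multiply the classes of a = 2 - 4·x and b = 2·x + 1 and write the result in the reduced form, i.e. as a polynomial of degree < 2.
a · b ≡ 8·x - 22 (mod f(x))

First multiply in Q[x] without reducing: a · b = 2 - 8·x^2. Now divide by f(x) = x^2 + x - 3, eliminating the leading term at each step:
  leading term -8·x^2: subtract (-8)·f(x) = -8·x^2 - 8·x + 24, leaving 8·x - 22
The degree is now < 2, so this is the remainder. Hence a · b ≡ 8·x - 22 in Q[x]/(f).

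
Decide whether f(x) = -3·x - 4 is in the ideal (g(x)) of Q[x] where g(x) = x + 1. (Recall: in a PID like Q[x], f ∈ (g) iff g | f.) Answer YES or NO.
In Q[x] the ideal (g) consists of all multiples of g, so f ∈ (g) iff g | f, i.e. iff the remainder of f on division by g is 0. Divide f by g (g is monic, so eliminate the leading term of the running remainder at each step):
  leading term -3·x: subtract (-3)·g(x) = -3·x - 3, leaving -1
The remainder r(x) = -1 ≠ 0 (and deg r < deg g), so g ∤ f, i.e. f ∉ (g).

Final answer: NO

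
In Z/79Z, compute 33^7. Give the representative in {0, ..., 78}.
Use repeated squaring. Binary(7) = 111. Walk through the bits of the exponent 7 left-to-right: at each bit after the leading one, square the running value, then multiply by 33 if the bit is 1 (always reducing mod 79):
  bit 1 = 1 (leading): start with 33.
  bit 2 = 1: square 33^2 = 1089 ≡ 62; bit is 1, so multiply 62·33 = 2046 ≡ 71 (mod 79).
  bit 3 = 1: square 71^2 = 5041 ≡ 64; bit is 1, so multiply 64·33 = 2112 ≡ 58 (mod 79).
Final value: 33^7 ≡ 58 (mod 79).

Final answer: 58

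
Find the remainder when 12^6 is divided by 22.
Use repeated squaring. Binary(6) = 110. Walk through the bits of the exponent 6 left-to-right: at each bit after the leading one, square the running value, then multiply by 12 if the bit is 1 (always reducing mod 22):
  bit 1 = 1 (leading): start with 12.
  bit 2 = 1: square 12^2 = 144 ≡ 12; bit is 1, so multiply 12·12 = 144 ≡ 12 (mod 22).
  bit 3 = 0: square 12^2 = 144 ≡ 12 (mod 22).
Final value: 12^6 ≡ 12 (mod 22).

Final answer: 12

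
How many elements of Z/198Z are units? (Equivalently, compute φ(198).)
An element a ∈ Z/198Z is a unit iff gcd(a, 198) = 1, so the number of units is φ(198). φ is multiplicative, with φ(p^e) = p^e − p^(e−1). Factorise 198 = 2 · 3^2 · 11. Then
  φ(198) = (2 − 1) · (3^2 − 3^1) · (11 − 1) = 1 · 6 · 10 = 60.

Final answer: Z/198Z has φ(198) = 60 units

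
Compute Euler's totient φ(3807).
φ(3807) = 2484

φ is multiplicative, with φ(p^e) = p^e − p^(e−1). Factorise 3807 = 3^4 · 47. Then
  φ(3807) = (3^4 − 3^3) · (47 − 1) = 54 · 46 = 2484.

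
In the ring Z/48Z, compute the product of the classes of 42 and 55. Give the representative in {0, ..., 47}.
Reduce the factors first: 55 ≡ 7 (mod 48), so 42 · 55 ≡ 42 · 7 (mod 48). 42 · 7 = 294. Dividing by 48: 294 = 6·48 + 6. So (42 · 55) mod 48 = 6.

Final answer: 6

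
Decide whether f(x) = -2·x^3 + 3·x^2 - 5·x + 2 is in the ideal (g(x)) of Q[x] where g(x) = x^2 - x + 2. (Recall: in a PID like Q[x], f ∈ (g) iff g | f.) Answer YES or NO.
In Q[x] the ideal (g) consists of all multiples of g, so f ∈ (g) iff g | f, i.e. iff the remainder of f on division by g is 0. Divide f by g (g is monic, so eliminate the leading term of the running remainder at each step):
  leading term -2·x^3: subtract (-2·x)·g(x) = -2·x^3 + 2·x^2 - 4·x, leaving x^2 - x + 2
  leading term x^2: subtract (1)·g(x) = x^2 - x + 2, leaving 0
The remainder is 0, so f(x) = g(x) · h(x) with h(x) = 1 - 2·x. Hence g | f, i.e. f ∈ (g).

Final answer: YES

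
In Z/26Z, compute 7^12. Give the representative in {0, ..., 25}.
1

Use repeated squaring. Binary(12) = 1100. Walk through the bits of the exponent 12 left-to-right: at each bit after the leading one, square the running value, then multiply by 7 if the bit is 1 (always reducing mod 26):
  bit 1 = 1 (leading): start with 7.
  bit 2 = 1: square 7^2 = 49 ≡ 23; bit is 1, so multiply 23·7 = 161 ≡ 5 (mod 26).
  bit 3 = 0: square 5^2 = 25 (mod 26).
  bit 4 = 0: square 25^2 = 625 ≡ 1 (mod 26).
Final value: 7^12 ≡ 1 (mod 26).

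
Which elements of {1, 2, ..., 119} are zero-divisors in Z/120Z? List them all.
An element a ∈ Z/120Z (with a ≠ 0) is a zero-divisor iff gcd(a, 120) > 1 (because a is a unit precisely when gcd(a, n) = 1, and in Z/nZ every nonzero, non-unit element is a zero-divisor). Scan a = 1, ..., 119 and keep those with gcd(a, 120) > 1:
  gcd(2, 120) = 2, gcd(3, 120) = 3, gcd(4, 120) = 4, gcd(5, 120) = 5, gcd(6, 120) = 6, gcd(8, 120) = 8, gcd(9, 120) = 3, gcd(10, 120) = 10, gcd(12, 120) = 12, gcd(14, 120) = 2, gcd(15, 120) = 15, gcd(16, 120) = 8, gcd(18, 120) = 6, gcd(20, 120) = 20, gcd(21, 120) = 3, gcd(22, 120) = 2, gcd(24, 120) = 24, gcd(25, 120) = 5, gcd(26, 120) = 2, gcd(27, 120) = 3, gcd(28, 120) = 4, gcd(30, 120) = 30, gcd(32, 120) = 8, gcd(33, 120) = 3, gcd(34, 120) = 2, gcd(35, 120) = 5, gcd(36, 120) = 12, gcd(38, 120) = 2, gcd(39, 120) = 3, gcd(40, 120) = 40, gcd(42, 120) = 6, gcd(44, 120) = 4, gcd(45, 120) = 15, gcd(46, 120) = 2, gcd(48, 120) = 24, gcd(50, 120) = 10, gcd(51, 120) = 3, gcd(52, 120) = 4, gcd(54, 120) = 6, gcd(55, 120) = 5, gcd(56, 120) = 8, gcd(57, 120) = 3, gcd(58, 120) = 2, gcd(60, 120) = 60, gcd(62, 120) = 2, gcd(63, 120) = 3, gcd(64, 120) = 8, gcd(65, 120) = 5, gcd(66, 120) = 6, gcd(68, 120) = 4, gcd(69, 120) = 3, gcd(70, 120) = 10, gcd(72, 120) = 24, gcd(74, 120) = 2, gcd(75, 120) = 15, gcd(76, 120) = 4, gcd(78, 120) = 6, gcd(80, 120) = 40, gcd(81, 120) = 3, gcd(82, 120) = 2, gcd(84, 120) = 12, gcd(85, 120) = 5, gcd(86, 120) = 2, gcd(87, 120) = 3, gcd(88, 120) = 8, gcd(90, 120) = 30, gcd(92, 120) = 4, gcd(93, 120) = 3, gcd(94, 120) = 2, gcd(95, 120) = 5, gcd(96, 120) = 24, gcd(98, 120) = 2, gcd(99, 120) = 3, gcd(100, 120) = 20, gcd(102, 120) = 6, gcd(104, 120) = 8, gcd(105, 120) = 15, gcd(106, 120) = 2, gcd(108, 120) = 12, gcd(110, 120) = 10, gcd(111, 120) = 3, gcd(112, 120) = 8, gcd(114, 120) = 6, gcd(115, 120) = 5, gcd(116, 120) = 4, gcd(117, 120) = 3, gcd(118, 120) = 2.
All other a ∈ {1, ..., 119} have gcd(a, 120) = 1 and are units. So the nonzero zero-divisors are exactly the 87 values of a appearing in this scan.

Final answer: nonzero zero-divisors of Z/120Z = {2, 3, 4, 5, 6, 8, 9, 10, 12, 14, 15, 16, 18, 20, 21, 22, 24, 25, 26, 27, 28, 30, 32, 33, 34, 35, 36, 38, 39, 40, 42, 44, 45, 46, 48, 50, 51, 52, 54, 55, 56, 57, 58, 60, 62, 63, 64, 65, 66, 68, 69, 70, 72, 74, 75, 76, 78, 80, 81, 82, 84, 85, 86, 87, 88, 90, 92, 93, 94, 95, 96, 98, 99, 100, 102, 104, 105, 106, 108, 110, 111, 112, 114, 115, 116, 117, 118}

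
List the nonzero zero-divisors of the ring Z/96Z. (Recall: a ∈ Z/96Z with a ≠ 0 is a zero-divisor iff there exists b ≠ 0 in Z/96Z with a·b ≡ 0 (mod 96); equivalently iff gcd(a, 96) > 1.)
nonzero zero-divisors of Z/96Z = {2, 3, 4, 6, 8, 9, 10, 12, 14, 15, 16, 18, 20, 21, 22, 24, 26, 27, 28, 30, 32, 33, 34, 36, 38, 39, 40, 42, 44, 45, 46, 48, 50, 51, 52, 54, 56, 57, 58, 60, 62, 63, 64, 66, 68, 69, 70, 72, 74, 75, 76, 78, 80, 81, 82, 84, 86, 87, 88, 90, 92, 93, 94}

An element a ∈ Z/96Z (with a ≠ 0) is a zero-divisor iff gcd(a, 96) > 1 (because a is a unit precisely when gcd(a, n) = 1, and in Z/nZ every nonzero, non-unit element is a zero-divisor). Scan a = 1, ..., 95 and keep those with gcd(a, 96) > 1:
  gcd(2, 96) = 2, gcd(3, 96) = 3, gcd(4, 96) = 4, gcd(6, 96) = 6, gcd(8, 96) = 8, gcd(9, 96) = 3, gcd(10, 96) = 2, gcd(12, 96) = 12, gcd(14, 96) = 2, gcd(15, 96) = 3, gcd(16, 96) = 16, gcd(18, 96) = 6, gcd(20, 96) = 4, gcd(21, 96) = 3, gcd(22, 96) = 2, gcd(24, 96) = 24, gcd(26, 96) = 2, gcd(27, 96) = 3, gcd(28, 96) = 4, gcd(30, 96) = 6, gcd(32, 96) = 32, gcd(33, 96) = 3, gcd(34, 96) = 2, gcd(36, 96) = 12, gcd(38, 96) = 2, gcd(39, 96) = 3, gcd(40, 96) = 8, gcd(42, 96) = 6, gcd(44, 96) = 4, gcd(45, 96) = 3, gcd(46, 96) = 2, gcd(48, 96) = 48, gcd(50, 96) = 2, gcd(51, 96) = 3, gcd(52, 96) = 4, gcd(54, 96) = 6, gcd(56, 96) = 8, gcd(57, 96) = 3, gcd(58, 96) = 2, gcd(60, 96) = 12, gcd(62, 96) = 2, gcd(63, 96) = 3, gcd(64, 96) = 32, gcd(66, 96) = 6, gcd(68, 96) = 4, gcd(69, 96) = 3, gcd(70, 96) = 2, gcd(72, 96) = 24, gcd(74, 96) = 2, gcd(75, 96) = 3, gcd(76, 96) = 4, gcd(78, 96) = 6, gcd(80, 96) = 16, gcd(81, 96) = 3, gcd(82, 96) = 2, gcd(84, 96) = 12, gcd(86, 96) = 2, gcd(87, 96) = 3, gcd(88, 96) = 8, gcd(90, 96) = 6, gcd(92, 96) = 4, gcd(93, 96) = 3, gcd(94, 96) = 2.
All other a ∈ {1, ..., 95} have gcd(a, 96) = 1 and are units. So the nonzero zero-divisors are exactly the 63 values of a appearing in this scan.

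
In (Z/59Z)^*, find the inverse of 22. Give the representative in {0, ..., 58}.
22^(−1) ≡ 51 (mod 59)

Apply the extended Euclidean algorithm to (59, 22), tracking rows (r, s, t) with s·59 + t·22 = r. Each division r_prev = q·r_cur + r_new produces the new row as (previous row) − q·(current row):
  row A: (59, 1, 0)   [1·59 + 0·22 = 59]
  row B: (22, 0, 1)   [0·59 + 1·22 = 22]
  59 = 2·22 + 15   → row C = row A − 2·row B = (15, 1, −2)   [check: 1·59 − 2·22 = 15]
  22 = 1·15 + 7   → row D = row B − 1·row C = (7, −1, 3)   [check: −1·59 + 3·22 = 7]
  15 = 2·7 + 1   → row E = row C − 2·row D = (1, 3, −8)   [check: 3·59 − 8·22 = 1]
  7 = 7·1 + 0   → remainder 0, stop. gcd = 1 (last nonzero row E).
The gcd is 1, so 22 is invertible mod 59. The last nonzero row gives 3·59 − 8·22 = 1, so t = −8. So 22^(−1) ≡ −8 ≡ 51 (mod 59). Verify: 22 · 51 = 1122 ≡ 1 (mod 59). ✓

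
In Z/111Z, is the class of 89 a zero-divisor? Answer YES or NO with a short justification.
gcd(89, 111) = 1, so 89 is a unit in Z/111Z (it has a multiplicative inverse). A unit cannot be a zero-divisor: if 89·b ≡ 0 then multiplying both sides by 89^(−1) gives b ≡ 0. So 89 is not a zero-divisor.

Final answer: NO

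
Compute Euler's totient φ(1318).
φ(1318) = 658

φ is multiplicative, with φ(p^e) = p^e − p^(e−1). Factorise 1318 = 2 · 659. Then
  φ(1318) = (2 − 1) · (659 − 1) = 1 · 658 = 658.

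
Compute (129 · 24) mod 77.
Reduce the factors first: 129 ≡ 52 (mod 77), so 129 · 24 ≡ 52 · 24 (mod 77). 52 · 24 = 1248. Dividing by 77: 1248 = 16·77 + 16. So (129 · 24) mod 77 = 16.

Final answer: 16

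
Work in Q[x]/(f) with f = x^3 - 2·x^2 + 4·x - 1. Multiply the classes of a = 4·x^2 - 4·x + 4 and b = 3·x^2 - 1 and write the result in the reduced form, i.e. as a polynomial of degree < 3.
a · b ≡ -16·x^2 - 32·x + 8 (mod f(x))

First multiply in Q[x] without reducing: a · b = 12·x^4 - 12·x^3 + 8·x^2 + 4·x - 4. Now divide by f(x) = x^3 - 2·x^2 + 4·x - 1, eliminating the leading term at each step:
  leading term 12·x^4: subtract (12·x)·f(x) = 12·x^4 - 24·x^3 + 48·x^2 - 12·x, leaving 12·x^3 - 40·x^2 + 16·x - 4
  leading term 12·x^3: subtract (12)·f(x) = 12·x^3 - 24·x^2 + 48·x - 12, leaving -16·x^2 - 32·x + 8
The degree is now < 3, so this is the remainder. Hence a · b ≡ -16·x^2 - 32·x + 8 in Q[x]/(f).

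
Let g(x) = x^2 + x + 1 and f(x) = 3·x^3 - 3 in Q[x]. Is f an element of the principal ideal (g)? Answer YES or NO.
YES

In Q[x] the ideal (g) consists of all multiples of g, so f ∈ (g) iff g | f, i.e. iff the remainder of f on division by g is 0. Divide f by g (g is monic, so eliminate the leading term of the running remainder at each step):
  leading term 3·x^3: subtract (3·x)·g(x) = 3·x^3 + 3·x^2 + 3·x, leaving -3·x^2 - 3·x - 3
  leading term -3·x^2: subtract (-3)·g(x) = -3·x^2 - 3·x - 3, leaving 0
The remainder is 0, so f(x) = g(x) · h(x) with h(x) = 3·x - 3. Hence g | f, i.e. f ∈ (g).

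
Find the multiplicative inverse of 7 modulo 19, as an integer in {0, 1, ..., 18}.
7^(−1) ≡ 11 (mod 19)

Apply the extended Euclidean algorithm to (19, 7), tracking rows (r, s, t) with s·19 + t·7 = r. Each division r_prev = q·r_cur + r_new produces the new row as (previous row) − q·(current row):
  row A: (19, 1, 0)   [1·19 + 0·7 = 19]
  row B: (7, 0, 1)   [0·19 + 1·7 = 7]
  19 = 2·7 + 5   → row C = row A − 2·row B = (5, 1, −2)   [check: 1·19 − 2·7 = 5]
  7 = 1·5 + 2   → row D = row B − 1·row C = (2, −1, 3)   [check: −1·19 + 3·7 = 2]
  5 = 2·2 + 1   → row E = row C − 2·row D = (1, 3, −8)   [check: 3·19 − 8·7 = 1]
  2 = 2·1 + 0   → remainder 0, stop. gcd = 1 (last nonzero row E).
The gcd is 1, so 7 is invertible mod 19. The last nonzero row gives 3·19 − 8·7 = 1, so t = −8. So 7^(−1) ≡ −8 ≡ 11 (mod 19). Verify: 7 · 11 = 77 ≡ 1 (mod 19). ✓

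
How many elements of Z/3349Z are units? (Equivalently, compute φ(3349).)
Z/3349Z has φ(3349) = 3136 units

An element a ∈ Z/3349Z is a unit iff gcd(a, 3349) = 1, so the number of units is φ(3349). φ is multiplicative, with φ(p^e) = p^e − p^(e−1). Factorise 3349 = 17 · 197. Then
  φ(3349) = (17 − 1) · (197 − 1) = 16 · 196 = 3136.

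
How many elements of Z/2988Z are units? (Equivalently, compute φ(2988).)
An element a ∈ Z/2988Z is a unit iff gcd(a, 2988) = 1, so the number of units is φ(2988). φ is multiplicative, with φ(p^e) = p^e − p^(e−1). Factorise 2988 = 2^2 · 3^2 · 83. Then
  φ(2988) = (2^2 − 2^1) · (3^2 − 3^1) · (83 − 1) = 2 · 6 · 82 = 984.

Final answer: Z/2988Z has φ(2988) = 984 units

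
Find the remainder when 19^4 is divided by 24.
Use repeated squaring. Binary(4) = 100. Walk through the bits of the exponent 4 left-to-right: at each bit after the leading one, square the running value, then multiply by 19 if the bit is 1 (always reducing mod 24):
  bit 1 = 1 (leading): start with 19.
  bit 2 = 0: square 19^2 = 361 ≡ 1 (mod 24).
  bit 3 = 0: square 1^2 = 1 (mod 24).
Final value: 19^4 ≡ 1 (mod 24).

Final answer: 1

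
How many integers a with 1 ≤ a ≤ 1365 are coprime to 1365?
The number of a ∈ {1, ..., 1365} with gcd(a, 1365) = 1 is by definition Euler's totient φ(1365). φ is multiplicative, with φ(p^e) = p^e − p^(e−1). Factorise 1365 = 3 · 5 · 7 · 13. Then
  φ(1365) = (3 − 1) · (5 − 1) · (7 − 1) · (13 − 1) = 2 · 4 · 6 · 12 = 576.
So there are 576 such integers.

Final answer: 576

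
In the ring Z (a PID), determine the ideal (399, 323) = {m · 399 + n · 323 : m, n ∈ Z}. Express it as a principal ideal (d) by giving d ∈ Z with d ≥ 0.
In the PID Z, (a, b) is generated by gcd(a, b). Compute gcd(399, 323) with the extended Euclidean algorithm, tracking rows (r, s, t) with s·399 + t·323 = r:
  row A: (399, 1, 0)   [1·399 + 0·323 = 399]
  row B: (323, 0, 1)   [0·399 + 1·323 = 323]
  399 = 1·323 + 76   → row C = row A − 1·row B = (76, 1, −1)   [check: 1·399 − 1·323 = 76]
  323 = 4·76 + 19   → row D = row B − 4·row C = (19, −4, 5)   [check: −4·399 + 5·323 = 19]
  76 = 4·19 + 0   → remainder 0, stop. gcd = 19 (last nonzero row D).
So gcd(399, 323) = 19, with Bézout identity −4·399 + 5·323 = 19. Containment (⊇): the Bézout identity exhibits 19 as an element of (399, 323), giving (19) ⊆ (399, 323). Containment (⊆): since 19 | 399 and 19 | 323 (399 = 19·21, 323 = 19·17), every Z-linear combination of 399 and 323 is divisible by 19, so (399, 323) ⊆ (19). Therefore (399, 323) = (19), d = 19.

Final answer: (399, 323) = (19); d = 19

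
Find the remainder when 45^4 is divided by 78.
Use repeated squaring. Binary(4) = 100. Walk through the bits of the exponent 4 left-to-right: at each bit after the leading one, square the running value, then multiply by 45 if the bit is 1 (always reducing mod 78):
  bit 1 = 1 (leading): start with 45.
  bit 2 = 0: square 45^2 = 2025 ≡ 75 (mod 78).
  bit 3 = 0: square 75^2 = 5625 ≡ 9 (mod 78).
Final value: 45^4 ≡ 9 (mod 78).

Final answer: 9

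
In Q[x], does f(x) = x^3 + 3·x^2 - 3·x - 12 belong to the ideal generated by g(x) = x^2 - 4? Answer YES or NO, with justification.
In Q[x] the ideal (g) consists of all multiples of g, so f ∈ (g) iff g | f, i.e. iff the remainder of f on division by g is 0. Divide f by g (g is monic, so eliminate the leading term of the running remainder at each step):
  leading term x^3: subtract (x)·g(x) = x^3 - 4·x, leaving 3·x^2 + x - 12
  leading term 3·x^2: subtract (3)·g(x) = 3·x^2 - 12, leaving x
The remainder r(x) = x ≠ 0 (and deg r < deg g), so g ∤ f, i.e. f ∉ (g).

Final answer: NO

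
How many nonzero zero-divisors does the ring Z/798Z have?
In Z/798Z each nonzero element is either a unit (gcd with 798 is 1) or a zero-divisor (gcd > 1). The number of units is φ(798): factorise 798 = 2 · 3 · 7 · 19, so φ(798) = (2 − 1) · (3 − 1) · (7 − 1) · (19 − 1) = 1 · 2 · 6 · 18 = 216. The nonzero elements number 798 − 1 = 797. Hence the nonzero zero-divisors number 797 − 216 = 581.

Final answer: Z/798Z has 581 nonzero zero-divisors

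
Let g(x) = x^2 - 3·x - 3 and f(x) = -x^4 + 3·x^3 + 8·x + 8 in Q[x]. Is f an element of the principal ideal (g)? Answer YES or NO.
NO

In Q[x] the ideal (g) consists of all multiples of g, so f ∈ (g) iff g | f, i.e. iff the remainder of f on division by g is 0. Divide f by g (g is monic, so eliminate the leading term of the running remainder at each step):
  leading term -x^4: subtract (-x^2)·g(x) = -x^4 + 3·x^3 + 3·x^2, leaving -3·x^2 + 8·x + 8
  leading term -3·x^2: subtract (-3)·g(x) = -3·x^2 + 9·x + 9, leaving -x - 1
The remainder r(x) = -x - 1 ≠ 0 (and deg r < deg g), so g ∤ f, i.e. f ∉ (g).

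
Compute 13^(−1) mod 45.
13^(−1) ≡ 7 (mod 45)

Apply the extended Euclidean algorithm to (45, 13), tracking rows (r, s, t) with s·45 + t·13 = r. Each division r_prev = q·r_cur + r_new produces the new row as (previous row) − q·(current row):
  row A: (45, 1, 0)   [1·45 + 0·13 = 45]
  row B: (13, 0, 1)   [0·45 + 1·13 = 13]
  45 = 3·13 + 6   → row C = row A − 3·row B = (6, 1, −3)   [check: 1·45 − 3·13 = 6]
  13 = 2·6 + 1   → row D = row B − 2·row C = (1, −2, 7)   [check: −2·45 + 7·13 = 1]
  6 = 6·1 + 0   → remainder 0, stop. gcd = 1 (last nonzero row D).
The gcd is 1, so 13 is invertible mod 45. The last nonzero row gives −2·45 + 7·13 = 1, so t = 7. So 13^(−1) ≡ 7 (mod 45). Verify: 13 · 7 = 91 ≡ 1 (mod 45). ✓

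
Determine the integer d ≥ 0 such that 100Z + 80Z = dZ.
(100, 80) = (20); d = 20

In the PID Z, (a, b) is generated by gcd(a, b). Compute gcd(100, 80) with the extended Euclidean algorithm, tracking rows (r, s, t) with s·100 + t·80 = r:
  row A: (100, 1, 0)   [1·100 + 0·80 = 100]
  row B: (80, 0, 1)   [0·100 + 1·80 = 80]
  100 = 1·80 + 20   → row C = row A − 1·row B = (20, 1, −1)   [check: 1·100 − 1·80 = 20]
  80 = 4·20 + 0   → remainder 0, stop. gcd = 20 (last nonzero row C).
So gcd(100, 80) = 20, with Bézout identity 1·100 − 1·80 = 20. Containment (⊇): the Bézout identity exhibits 20 as an element of (100, 80), giving (20) ⊆ (100, 80). Containment (⊆): since 20 | 100 and 20 | 80 (100 = 20·5, 80 = 20·4), every Z-linear combination of 100 and 80 is divisible by 20, so (100, 80) ⊆ (20). Therefore (100, 80) = (20), d = 20.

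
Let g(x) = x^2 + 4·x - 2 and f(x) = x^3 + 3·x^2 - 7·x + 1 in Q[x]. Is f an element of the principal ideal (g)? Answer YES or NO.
NO

In Q[x] the ideal (g) consists of all multiples of g, so f ∈ (g) iff g | f, i.e. iff the remainder of f on division by g is 0. Divide f by g (g is monic, so eliminate the leading term of the running remainder at each step):
  leading term x^3: subtract (x)·g(x) = x^3 + 4·x^2 - 2·x, leaving -x^2 - 5·x + 1
  leading term -x^2: subtract (-1)·g(x) = -x^2 - 4·x + 2, leaving -x - 1
The remainder r(x) = -x - 1 ≠ 0 (and deg r < deg g), so g ∤ f, i.e. f ∉ (g).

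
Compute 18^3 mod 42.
36

Use repeated squaring. Binary(3) = 11. Walk through the bits of the exponent 3 left-to-right: at each bit after the leading one, square the running value, then multiply by 18 if the bit is 1 (always reducing mod 42):
  bit 1 = 1 (leading): start with 18.
  bit 2 = 1: square 18^2 = 324 ≡ 30; bit is 1, so multiply 30·18 = 540 ≡ 36 (mod 42).
Final value: 18^3 ≡ 36 (mod 42).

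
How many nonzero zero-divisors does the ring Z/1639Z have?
Z/1639Z has 158 nonzero zero-divisors

In Z/1639Z each nonzero element is either a unit (gcd with 1639 is 1) or a zero-divisor (gcd > 1). The number of units is φ(1639): factorise 1639 = 11 · 149, so φ(1639) = (11 − 1) · (149 − 1) = 10 · 148 = 1480. The nonzero elements number 1639 − 1 = 1638. Hence the nonzero zero-divisors number 1638 − 1480 = 158.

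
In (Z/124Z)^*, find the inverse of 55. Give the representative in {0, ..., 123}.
Apply the extended Euclidean algorithm to (124, 55), tracking rows (r, s, t) with s·124 + t·55 = r. Each division r_prev = q·r_cur + r_new produces the new row as (previous row) − q·(current row):
  row A: (124, 1, 0)   [1·124 + 0·55 = 124]
  row B: (55, 0, 1)   [0·124 + 1·55 = 55]
  124 = 2·55 + 14   → row C = row A − 2·row B = (14, 1, −2)   [check: 1·124 − 2·55 = 14]
  55 = 3·14 + 13   → row D = row B − 3·row C = (13, −3, 7)   [check: −3·124 + 7·55 = 13]
  14 = 1·13 + 1   → row E = row C − 1·row D = (1, 4, −9)   [check: 4·124 − 9·55 = 1]
  13 = 13·1 + 0   → remainder 0, stop. gcd = 1 (last nonzero row E).
The gcd is 1, so 55 is invertible mod 124. The last nonzero row gives 4·124 − 9·55 = 1, so t = −9. So 55^(−1) ≡ −9 ≡ 115 (mod 124). Verify: 55 · 115 = 6325 ≡ 1 (mod 124). ✓

Final answer: 55^(−1) ≡ 115 (mod 124)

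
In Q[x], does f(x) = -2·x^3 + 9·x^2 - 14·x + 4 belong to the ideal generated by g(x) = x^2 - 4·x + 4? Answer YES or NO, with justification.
In Q[x] the ideal (g) consists of all multiples of g, so f ∈ (g) iff g | f, i.e. iff the remainder of f on division by g is 0. Divide f by g (g is monic, so eliminate the leading term of the running remainder at each step):
  leading term -2·x^3: subtract (-2·x)·g(x) = -2·x^3 + 8·x^2 - 8·x, leaving x^2 - 6·x + 4
  leading term x^2: subtract (1)·g(x) = x^2 - 4·x + 4, leaving -2·x
The remainder r(x) = -2·x ≠ 0 (and deg r < deg g), so g ∤ f, i.e. f ∉ (g).

Final answer: NO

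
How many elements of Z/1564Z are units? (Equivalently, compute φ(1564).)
An element a ∈ Z/1564Z is a unit iff gcd(a, 1564) = 1, so the number of units is φ(1564). φ is multiplicative, with φ(p^e) = p^e − p^(e−1). Factorise 1564 = 2^2 · 17 · 23. Then
  φ(1564) = (2^2 − 2^1) · (17 − 1) · (23 − 1) = 2 · 16 · 22 = 704.

Final answer: Z/1564Z has φ(1564) = 704 units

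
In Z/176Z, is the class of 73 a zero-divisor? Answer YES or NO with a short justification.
gcd(73, 176) = 1, so 73 is a unit in Z/176Z (it has a multiplicative inverse). A unit cannot be a zero-divisor: if 73·b ≡ 0 then multiplying both sides by 73^(−1) gives b ≡ 0. So 73 is not a zero-divisor.

Final answer: NO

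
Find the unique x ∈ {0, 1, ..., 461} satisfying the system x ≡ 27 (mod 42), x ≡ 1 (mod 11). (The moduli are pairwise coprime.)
x ≡ 111 (mod 462); the representative in [0, 462) is 111

The moduli 42, 11 are pairwise coprime, so by the CRT there is a unique solution mod 42·11 = 462.
Solve by successive substitution. Start with x ≡ 27 (mod 42).
  Combine with x ≡ 1 (mod 11): write x = 27 + 42·t and require 27 + 42·t ≡ 1 (mod 11), i.e. 42·t ≡ 1 − 27 ≡ 7 (mod 11). Since 42^(−1) ≡ 5 (mod 11) (42 ≡ 9 (mod 11)), t ≡ 5·7 ≡ 2 (mod 11). So x ≡ 27 + 42·2 = 111 (mod 462).
Unique solution in [0, 462): x = 111.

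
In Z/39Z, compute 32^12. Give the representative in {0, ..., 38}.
Use repeated squaring. Binary(12) = 1100. Walk through the bits of the exponent 12 left-to-right: at each bit after the leading one, square the running value, then multiply by 32 if the bit is 1 (always reducing mod 39):
  bit 1 = 1 (leading): start with 32.
  bit 2 = 1: square 32^2 = 1024 ≡ 10; bit is 1, so multiply 10·32 = 320 ≡ 8 (mod 39).
  bit 3 = 0: square 8^2 = 64 ≡ 25 (mod 39).
  bit 4 = 0: square 25^2 = 625 ≡ 1 (mod 39).
Final value: 32^12 ≡ 1 (mod 39).

Final answer: 1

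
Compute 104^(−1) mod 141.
104^(−1) ≡ 80 (mod 141)

Apply the extended Euclidean algorithm to (141, 104), tracking rows (r, s, t) with s·141 + t·104 = r. Each division r_prev = q·r_cur + r_new produces the new row as (previous row) − q·(current row):
  row A: (141, 1, 0)   [1·141 + 0·104 = 141]
  row B: (104, 0, 1)   [0·141 + 1·104 = 104]
  141 = 1·104 + 37   → row C = row A − 1·row B = (37, 1, −1)   [check: 1·141 − 1·104 = 37]
  104 = 2·37 + 30   → row D = row B − 2·row C = (30, −2, 3)   [check: −2·141 + 3·104 = 30]
  37 = 1·30 + 7   → row E = row C − 1·row D = (7, 3, −4)   [check: 3·141 − 4·104 = 7]
  30 = 4·7 + 2   → row F = row D − 4·row E = (2, −14, 19)   [check: −14·141 + 19·104 = 2]
  7 = 3·2 + 1   → row G = row E − 3·row F = (1, 45, −61)   [check: 45·141 − 61·104 = 1]
  2 = 2·1 + 0   → remainder 0, stop. gcd = 1 (last nonzero row G).
The gcd is 1, so 104 is invertible mod 141. The last nonzero row gives 45·141 − 61·104 = 1, so t = −61. So 104^(−1) ≡ −61 ≡ 80 (mod 141). Verify: 104 · 80 = 8320 ≡ 1 (mod 141). ✓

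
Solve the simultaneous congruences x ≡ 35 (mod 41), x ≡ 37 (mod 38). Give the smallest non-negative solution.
The moduli 41, 38 are pairwise coprime, so by the CRT there is a unique solution mod 41·38 = 1558.
Solve by successive substitution. Start with x ≡ 35 (mod 41).
  Combine with x ≡ 37 (mod 38): write x = 35 + 41·t and require 35 + 41·t ≡ 37 (mod 38), i.e. 41·t ≡ 37 − 35 ≡ 2 (mod 38). Since 41^(−1) ≡ 13 (mod 38) (41 ≡ 3 (mod 38)), t ≡ 13·2 ≡ 26 (mod 38). So x ≡ 35 + 41·26 = 1101 (mod 1558).
Unique solution in [0, 1558): x = 1101.

Final answer: x ≡ 1101 (mod 1558); the representative in [0, 1558) is 1101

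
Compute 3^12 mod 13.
Use repeated squaring. Binary(12) = 1100. Walk through the bits of the exponent 12 left-to-right: at each bit after the leading one, square the running value, then multiply by 3 if the bit is 1 (always reducing mod 13):
  bit 1 = 1 (leading): start with 3.
  bit 2 = 1: square 3^2 = 9; bit is 1, so multiply 9·3 = 27 ≡ 1 (mod 13).
  bit 3 = 0: square 1^2 = 1 (mod 13).
  bit 4 = 0: square 1^2 = 1 (mod 13).
Final value: 3^12 ≡ 1 (mod 13).

Final answer: 1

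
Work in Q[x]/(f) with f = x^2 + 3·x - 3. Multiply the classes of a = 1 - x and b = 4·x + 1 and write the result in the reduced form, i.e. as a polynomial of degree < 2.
a · b ≡ 15·x - 11 (mod f(x))

First multiply in Q[x] without reducing: a · b = -4·x^2 + 3·x + 1. Now divide by f(x) = x^2 + 3·x - 3, eliminating the leading term at each step:
  leading term -4·x^2: subtract (-4)·f(x) = -4·x^2 - 12·x + 12, leaving 15·x - 11
The degree is now < 2, so this is the remainder. Hence a · b ≡ 15·x - 11 in Q[x]/(f).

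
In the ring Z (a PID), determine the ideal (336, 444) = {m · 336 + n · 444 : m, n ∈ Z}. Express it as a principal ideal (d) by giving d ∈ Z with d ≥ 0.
(336, 444) = (12); d = 12

In the PID Z, (a, b) is generated by gcd(a, b). Compute gcd(444, 336) with the extended Euclidean algorithm, tracking rows (r, s, t) with s·444 + t·336 = r:
  row A: (444, 1, 0)   [1·444 + 0·336 = 444]
  row B: (336, 0, 1)   [0·444 + 1·336 = 336]
  444 = 1·336 + 108   → row C = row A − 1·row B = (108, 1, −1)   [check: 1·444 − 1·336 = 108]
  336 = 3·108 + 12   → row D = row B − 3·row C = (12, −3, 4)   [check: −3·444 + 4·336 = 12]
  108 = 9·12 + 0   → remainder 0, stop. gcd = 12 (last nonzero row D).
So gcd(336, 444) = 12, with Bézout identity −3·444 + 4·336 = 12. Containment (⊇): the Bézout identity exhibits 12 as an element of (336, 444), giving (12) ⊆ (336, 444). Containment (⊆): since 12 | 336 and 12 | 444 (336 = 12·28, 444 = 12·37), every Z-linear combination of 336 and 444 is divisible by 12, so (336, 444) ⊆ (12). Therefore (336, 444) = (12), d = 12.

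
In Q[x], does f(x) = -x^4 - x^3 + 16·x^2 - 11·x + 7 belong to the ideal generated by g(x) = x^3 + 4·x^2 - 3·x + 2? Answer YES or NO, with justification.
In Q[x] the ideal (g) consists of all multiples of g, so f ∈ (g) iff g | f, i.e. iff the remainder of f on division by g is 0. Divide f by g (g is monic, so eliminate the leading term of the running remainder at each step):
  leading term -x^4: subtract (-x)·g(x) = -x^4 - 4·x^3 + 3·x^2 - 2·x, leaving 3·x^3 + 13·x^2 - 9·x + 7
  leading term 3·x^3: subtract (3)·g(x) = 3·x^3 + 12·x^2 - 9·x + 6, leaving x^2 + 1
The remainder r(x) = x^2 + 1 ≠ 0 (and deg r < deg g), so g ∤ f, i.e. f ∉ (g).

Final answer: NO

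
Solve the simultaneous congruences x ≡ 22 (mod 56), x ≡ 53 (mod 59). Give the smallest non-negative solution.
x ≡ 1646 (mod 3304); the representative in [0, 3304) is 1646

The moduli 56, 59 are pairwise coprime, so by the CRT there is a unique solution mod 56·59 = 3304.
Solve by successive substitution. Start with x ≡ 22 (mod 56).
  Combine with x ≡ 53 (mod 59): write x = 22 + 56·t and require 22 + 56·t ≡ 53 (mod 59), i.e. 56·t ≡ 53 − 22 ≡ 31 (mod 59). Since 56^(−1) ≡ 39 (mod 59), t ≡ 39·31 ≡ 29 (mod 59). So x ≡ 22 + 56·29 = 1646 (mod 3304).
Unique solution in [0, 3304): x = 1646.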